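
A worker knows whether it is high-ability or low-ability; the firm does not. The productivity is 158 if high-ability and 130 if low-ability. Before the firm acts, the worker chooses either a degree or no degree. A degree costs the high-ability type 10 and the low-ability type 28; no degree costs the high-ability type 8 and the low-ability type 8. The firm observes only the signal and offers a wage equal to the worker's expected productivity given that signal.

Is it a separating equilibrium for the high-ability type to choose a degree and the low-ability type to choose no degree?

If types separate, degree earns payment 158 and no degree earns 130.
High-ability: degree gives 158 − 10 = 148; no degree gives 130 − 8 = 122. No deviation. ✓
Low-ability: no degree gives 130 − 8 = 122; degree gives 158 − 28 = 130. Would deviate. ✗

No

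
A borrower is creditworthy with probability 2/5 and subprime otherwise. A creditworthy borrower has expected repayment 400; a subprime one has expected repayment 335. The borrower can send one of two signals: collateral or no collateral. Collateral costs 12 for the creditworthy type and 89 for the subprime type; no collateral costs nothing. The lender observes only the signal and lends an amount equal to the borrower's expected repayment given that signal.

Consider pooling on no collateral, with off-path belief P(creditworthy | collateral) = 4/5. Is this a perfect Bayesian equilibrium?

No

At the pooled signal (no collateral) the lender holds the prior 2/5 and pays 2/5·400 + 3/5·335 = 361. Off-path (collateral) belief 4/5 gives 4/5·400 + 1/5·335 = 387.
Creditworthy: no collateral gives 361 − 0 = 361; collateral gives 387 − 12 = 375. Deviates. ✗
Subprime: no collateral gives 361 − 0 = 361; collateral gives 387 − 89 = 298. Stays. ✓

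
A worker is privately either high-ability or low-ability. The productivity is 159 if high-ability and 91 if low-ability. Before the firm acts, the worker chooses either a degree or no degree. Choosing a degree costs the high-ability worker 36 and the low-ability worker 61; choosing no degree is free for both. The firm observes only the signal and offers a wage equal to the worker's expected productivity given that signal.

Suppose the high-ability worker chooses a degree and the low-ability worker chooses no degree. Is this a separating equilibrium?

If types separate, degree earns payment 159 and no degree earns 91.
High-ability: degree gives 159 − 36 = 123; no degree gives 91 − 0 = 91. No deviation. ✓
Low-ability: no degree gives 91 − 0 = 91; degree gives 159 − 61 = 98. Would deviate. ✗

No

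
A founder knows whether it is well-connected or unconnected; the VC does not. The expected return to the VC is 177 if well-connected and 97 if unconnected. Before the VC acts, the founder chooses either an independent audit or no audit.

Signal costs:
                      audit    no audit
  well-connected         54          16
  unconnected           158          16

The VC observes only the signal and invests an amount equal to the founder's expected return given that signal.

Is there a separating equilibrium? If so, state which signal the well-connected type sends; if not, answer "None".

Try well-connected → audit, unconnected → no audit:
  If types separate, audit earns payment 177 and no audit earns 97.
  Well-connected: audit gives 177 − 54 = 123; no audit gives 97 − 16 = 81. No deviation. ✓
  Unconnected: no audit gives 97 − 16 = 81; audit gives 177 − 158 = 19. No deviation. ✓
Both hold — the well-connected type sends audit.

audit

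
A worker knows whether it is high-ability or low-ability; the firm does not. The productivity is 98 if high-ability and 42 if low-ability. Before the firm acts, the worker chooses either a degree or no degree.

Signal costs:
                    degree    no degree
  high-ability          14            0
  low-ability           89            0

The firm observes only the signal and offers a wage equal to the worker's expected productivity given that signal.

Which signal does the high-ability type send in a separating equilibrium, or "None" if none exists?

Try high-ability → degree, low-ability → no degree:
  If types separate, degree earns payment 98 and no degree earns 42.
  High-ability: degree gives 98 − 14 = 84; no degree gives 42 − 0 = 42. No deviation. ✓
  Low-ability: no degree gives 42 − 0 = 42; degree gives 98 − 89 = 9. No deviation. ✓
Both hold — the high-ability type sends degree.

degree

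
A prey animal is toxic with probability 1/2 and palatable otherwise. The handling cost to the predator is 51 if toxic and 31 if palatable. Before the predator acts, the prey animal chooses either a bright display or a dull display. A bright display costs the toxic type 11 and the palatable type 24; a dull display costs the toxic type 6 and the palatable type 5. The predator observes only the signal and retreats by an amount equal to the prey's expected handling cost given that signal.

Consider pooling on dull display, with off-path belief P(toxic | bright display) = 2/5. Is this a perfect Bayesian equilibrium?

Yes

At the pooled signal (dull display) the predator holds the prior 1/2 and pays 1/2·51 + 1/2·31 = 41. Off-path (bright display) belief 2/5 gives 2/5·51 + 3/5·31 = 39.
Toxic: dull display gives 41 − 6 = 35; bright display gives 39 − 11 = 28. Stays. ✓
Palatable: dull display gives 41 − 5 = 36; bright display gives 39 − 24 = 15. Stays. ✓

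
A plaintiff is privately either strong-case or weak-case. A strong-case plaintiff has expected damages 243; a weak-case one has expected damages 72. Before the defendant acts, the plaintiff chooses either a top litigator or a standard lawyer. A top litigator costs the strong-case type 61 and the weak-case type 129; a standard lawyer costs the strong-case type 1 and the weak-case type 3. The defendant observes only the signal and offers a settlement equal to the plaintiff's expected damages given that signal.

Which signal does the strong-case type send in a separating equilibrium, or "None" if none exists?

None

Try strong-case → top litigator, weak-case → standard lawyer:
  If types separate, top litigator earns payment 243 and standard lawyer earns 72.
  Strong-case: top litigator gives 243 − 61 = 182; standard lawyer gives 72 − 1 = 71. No deviation. ✓
  Weak-case: standard lawyer gives 72 − 3 = 69; top litigator gives 243 − 129 = 114. Would deviate. ✗
Try strong-case → standard lawyer, weak-case → top litigator:
  If types separate, standard lawyer earns payment 243 and top litigator earns 72.
  Strong-case: standard lawyer gives 243 − 1 = 242; top litigator gives 72 − 61 = 11. No deviation. ✓
  Weak-case: top litigator gives 72 − 129 = -57; standard lawyer gives 243 − 3 = 240. Would deviate. ✗
Neither assignment is incentive-compatible.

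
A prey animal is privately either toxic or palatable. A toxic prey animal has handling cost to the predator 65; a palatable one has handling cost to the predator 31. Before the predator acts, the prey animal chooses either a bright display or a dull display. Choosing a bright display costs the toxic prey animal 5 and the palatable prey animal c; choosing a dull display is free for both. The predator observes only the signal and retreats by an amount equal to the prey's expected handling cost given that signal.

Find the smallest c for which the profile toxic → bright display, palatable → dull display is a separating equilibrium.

Under separation: bright display → toxic (pays 65); dull display → palatable (pays 31).
Toxic: 65 − 5 = 60 ≥ 31 − 0 = 31. Holds regardless of c. ✓
Palatable: 31 − 0 ≥ 65 − c, so c ≥ 65 − 31 = 34.

34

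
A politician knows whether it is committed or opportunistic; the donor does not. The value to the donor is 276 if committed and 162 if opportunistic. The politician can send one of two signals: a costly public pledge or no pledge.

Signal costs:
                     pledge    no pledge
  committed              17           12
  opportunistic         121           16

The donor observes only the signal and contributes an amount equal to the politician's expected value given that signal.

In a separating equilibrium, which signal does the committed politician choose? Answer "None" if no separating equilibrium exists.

None

Try committed → pledge, opportunistic → no pledge:
  Under separation the donor infers type exactly: pledge → committed (pays 276), no pledge → opportunistic (pays 162).
  Committed: pledge gives 276 − 17 = 259; no pledge gives 162 − 12 = 150. No deviation. ✓
  Opportunistic: no pledge gives 162 − 16 = 146; pledge gives 276 − 121 = 155. Would deviate. ✗
Try committed → no pledge, opportunistic → pledge:
  Under separation the donor infers type exactly: no pledge → committed (pays 276), pledge → opportunistic (pays 162).
  Committed: no pledge gives 276 − 12 = 264; pledge gives 162 − 17 = 145. No deviation. ✓
  Opportunistic: pledge gives 162 − 121 = 41; no pledge gives 276 − 16 = 260. Would deviate. ✗
Neither assignment is incentive-compatible.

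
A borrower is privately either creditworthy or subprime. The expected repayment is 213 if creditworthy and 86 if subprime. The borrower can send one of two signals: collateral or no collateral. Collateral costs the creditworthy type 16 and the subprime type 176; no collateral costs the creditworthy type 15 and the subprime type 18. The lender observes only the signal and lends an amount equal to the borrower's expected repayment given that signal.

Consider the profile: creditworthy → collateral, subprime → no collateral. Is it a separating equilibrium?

Yes

If types separate, collateral earns payment 213 and no collateral earns 86.
Creditworthy: collateral gives 213 − 16 = 197; no collateral gives 86 − 15 = 71. No deviation. ✓
Subprime: no collateral gives 86 − 18 = 68; collateral gives 213 − 176 = 37. No deviation. ✓
Neither type gains from mimicking the other.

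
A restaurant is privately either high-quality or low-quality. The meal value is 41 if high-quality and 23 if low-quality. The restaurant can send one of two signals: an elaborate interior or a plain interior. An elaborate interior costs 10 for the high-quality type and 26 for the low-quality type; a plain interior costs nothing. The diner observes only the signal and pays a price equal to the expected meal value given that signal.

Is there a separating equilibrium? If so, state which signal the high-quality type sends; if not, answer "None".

Try high-quality → elaborate interior, low-quality → plain interior:
  Under separation the diner infers type exactly: elaborate interior → high-quality (pays 41), plain interior → low-quality (pays 23).
  High-quality: elaborate interior gives 41 − 10 = 31; plain interior gives 23 − 0 = 23. No deviation. ✓
  Low-quality: plain interior gives 23 − 0 = 23; elaborate interior gives 41 − 26 = 15. No deviation. ✓
Both hold — the high-quality type sends elaborate interior.

elaborate interior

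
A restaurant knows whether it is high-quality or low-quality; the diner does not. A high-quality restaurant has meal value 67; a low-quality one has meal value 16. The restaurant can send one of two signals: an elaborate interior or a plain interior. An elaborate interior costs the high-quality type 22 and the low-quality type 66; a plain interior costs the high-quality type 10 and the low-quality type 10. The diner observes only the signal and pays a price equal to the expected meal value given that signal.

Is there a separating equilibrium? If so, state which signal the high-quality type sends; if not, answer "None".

Try high-quality → elaborate interior, low-quality → plain interior:
  Under separation the diner infers type exactly: elaborate interior → high-quality (pays 67), plain interior → low-quality (pays 16).
  High-quality: elaborate interior gives 67 − 22 = 45; plain interior gives 16 − 10 = 6. No deviation. ✓
  Low-quality: plain interior gives 16 − 10 = 6; elaborate interior gives 67 − 66 = 1. No deviation. ✓
Both hold — the high-quality type sends elaborate interior.

elaborate interior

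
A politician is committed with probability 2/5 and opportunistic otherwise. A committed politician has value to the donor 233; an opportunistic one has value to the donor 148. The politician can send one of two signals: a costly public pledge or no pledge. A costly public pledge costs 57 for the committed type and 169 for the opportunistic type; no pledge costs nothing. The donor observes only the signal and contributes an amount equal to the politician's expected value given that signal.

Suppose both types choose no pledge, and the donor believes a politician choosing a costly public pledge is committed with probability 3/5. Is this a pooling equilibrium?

Yes

On the equilibrium path (no pledge) the donor holds the prior 2/5 and pays 2/5·233 + 3/5·148 = 182. Off-path (pledge) belief 3/5 gives 3/5·233 + 2/5·148 = 199.
Committed: no pledge gives 182 − 0 = 182; pledge gives 199 − 57 = 142. Stays. ✓
Opportunistic: no pledge gives 182 − 0 = 182; pledge gives 199 − 169 = 30. Stays. ✓
Beliefs are Bayes-consistent on-path and both types best-respond.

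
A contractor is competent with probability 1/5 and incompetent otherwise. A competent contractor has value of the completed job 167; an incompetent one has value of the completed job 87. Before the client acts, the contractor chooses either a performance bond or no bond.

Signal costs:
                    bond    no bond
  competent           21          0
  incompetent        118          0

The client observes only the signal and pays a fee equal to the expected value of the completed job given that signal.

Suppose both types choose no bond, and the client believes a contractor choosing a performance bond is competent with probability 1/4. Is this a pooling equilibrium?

At the pooled signal (no bond) the client holds the prior 1/5 and pays 1/5·167 + 4/5·87 = 103. Off-path (bond) belief 1/4 gives 1/4·167 + 3/4·87 = 107.
Competent: no bond gives 103 − 0 = 103; bond gives 107 − 21 = 86. Stays. ✓
Incompetent: no bond gives 103 − 0 = 103; bond gives 107 − 118 = -11. Stays. ✓

Yes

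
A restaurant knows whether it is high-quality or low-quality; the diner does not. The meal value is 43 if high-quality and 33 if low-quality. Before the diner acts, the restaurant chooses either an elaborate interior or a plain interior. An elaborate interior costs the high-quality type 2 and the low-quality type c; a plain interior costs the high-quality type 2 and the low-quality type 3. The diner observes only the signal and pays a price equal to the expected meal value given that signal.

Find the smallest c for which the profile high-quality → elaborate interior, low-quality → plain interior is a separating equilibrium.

13

Under separation: elaborate interior → high-quality (pays 43); plain interior → low-quality (pays 33).
High-quality: 43 − 2 = 41 ≥ 33 − 2 = 31. Holds regardless of c. ✓
Low-quality: 33 − 3 ≥ 43 − c, so c ≥ 43 − 30 = 13.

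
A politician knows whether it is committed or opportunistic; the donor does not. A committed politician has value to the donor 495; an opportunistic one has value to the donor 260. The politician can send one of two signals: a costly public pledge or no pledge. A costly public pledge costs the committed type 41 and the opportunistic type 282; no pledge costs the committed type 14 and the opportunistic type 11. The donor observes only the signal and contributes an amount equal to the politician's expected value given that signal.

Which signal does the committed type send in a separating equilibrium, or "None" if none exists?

pledge

Try committed → pledge, opportunistic → no pledge:
  If types separate, pledge earns payment 495 and no pledge earns 260.
  Committed: pledge gives 495 − 41 = 454; no pledge gives 260 − 14 = 246. No deviation. ✓
  Opportunistic: no pledge gives 260 − 11 = 249; pledge gives 495 − 282 = 213. No deviation. ✓
Both hold — the committed type sends pledge.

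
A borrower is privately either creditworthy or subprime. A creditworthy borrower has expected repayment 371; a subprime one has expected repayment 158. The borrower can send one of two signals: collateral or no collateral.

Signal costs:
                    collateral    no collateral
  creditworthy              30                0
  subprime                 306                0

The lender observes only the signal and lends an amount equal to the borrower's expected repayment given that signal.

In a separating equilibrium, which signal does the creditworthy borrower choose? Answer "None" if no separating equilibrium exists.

collateral

Try creditworthy → collateral, subprime → no collateral:
  Under separation the lender infers type exactly: collateral → creditworthy (pays 371), no collateral → subprime (pays 158).
  Creditworthy: collateral gives 371 − 30 = 341; no collateral gives 158 − 0 = 158. No deviation. ✓
  Subprime: no collateral gives 158 − 0 = 158; collateral gives 371 − 306 = 65. No deviation. ✓
Both hold — the creditworthy type sends collateral.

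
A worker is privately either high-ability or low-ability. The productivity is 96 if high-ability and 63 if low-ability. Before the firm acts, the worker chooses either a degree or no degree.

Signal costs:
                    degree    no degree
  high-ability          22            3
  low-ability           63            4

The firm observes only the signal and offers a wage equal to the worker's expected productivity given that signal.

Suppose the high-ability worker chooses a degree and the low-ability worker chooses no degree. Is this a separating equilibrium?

Yes

If types separate, degree earns payment 96 and no degree earns 63.
High-ability: degree gives 96 − 22 = 74; no degree gives 63 − 3 = 60. No deviation. ✓
Low-ability: no degree gives 63 − 4 = 59; degree gives 96 − 63 = 33. No deviation. ✓
Both incentive constraints hold.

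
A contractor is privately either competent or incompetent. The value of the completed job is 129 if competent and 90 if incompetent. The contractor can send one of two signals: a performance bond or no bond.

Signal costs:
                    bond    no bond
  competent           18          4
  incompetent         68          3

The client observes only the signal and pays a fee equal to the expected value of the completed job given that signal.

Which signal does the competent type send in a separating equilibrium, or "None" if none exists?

bond

Try competent → bond, incompetent → no bond:
  If types separate, bond earns payment 129 and no bond earns 90.
  Competent: bond gives 129 − 18 = 111; no bond gives 90 − 4 = 86. No deviation. ✓
  Incompetent: no bond gives 90 − 3 = 87; bond gives 129 − 68 = 61. No deviation. ✓
Both hold — the competent type sends bond.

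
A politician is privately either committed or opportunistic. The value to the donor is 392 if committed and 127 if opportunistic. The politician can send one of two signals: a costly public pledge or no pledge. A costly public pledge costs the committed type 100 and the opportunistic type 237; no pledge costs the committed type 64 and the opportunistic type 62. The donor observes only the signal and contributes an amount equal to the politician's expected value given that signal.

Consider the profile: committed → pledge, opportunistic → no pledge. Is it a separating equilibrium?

If types separate, pledge earns payment 392 and no pledge earns 127.
Committed: pledge gives 392 − 100 = 292; no pledge gives 127 − 64 = 63. No deviation. ✓
Opportunistic: no pledge gives 127 − 62 = 65; pledge gives 392 − 237 = 155. Would deviate. ✗

No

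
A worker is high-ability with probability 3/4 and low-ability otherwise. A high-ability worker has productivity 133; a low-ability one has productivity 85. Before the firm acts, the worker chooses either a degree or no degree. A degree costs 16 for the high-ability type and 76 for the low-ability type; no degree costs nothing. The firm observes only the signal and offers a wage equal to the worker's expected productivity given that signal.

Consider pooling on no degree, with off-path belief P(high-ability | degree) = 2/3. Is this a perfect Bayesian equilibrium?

At the pooled signal (no degree) the firm holds the prior 3/4 and pays 3/4·133 + 1/4·85 = 121. Off-path (degree) belief 2/3 gives 2/3·133 + 1/3·85 = 117.
High-ability: no degree gives 121 − 0 = 121; degree gives 117 − 16 = 101. Stays. ✓
Low-ability: no degree gives 121 − 0 = 121; degree gives 117 − 76 = 41. Stays. ✓

Yes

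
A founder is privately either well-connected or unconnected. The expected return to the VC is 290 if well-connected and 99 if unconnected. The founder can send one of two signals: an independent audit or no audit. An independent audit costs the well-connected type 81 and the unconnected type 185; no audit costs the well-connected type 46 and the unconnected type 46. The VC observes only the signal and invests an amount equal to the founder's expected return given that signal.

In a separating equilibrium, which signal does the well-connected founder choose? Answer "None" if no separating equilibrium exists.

None

Try well-connected → audit, unconnected → no audit:
  If types separate, audit earns payment 290 and no audit earns 99.
  Well-connected: audit gives 290 − 81 = 209; no audit gives 99 − 46 = 53. No deviation. ✓
  Unconnected: no audit gives 99 − 46 = 53; audit gives 290 − 185 = 105. Would deviate. ✗
Try well-connected → no audit, unconnected → audit:
  If types separate, no audit earns payment 290 and audit earns 99.
  Well-connected: no audit gives 290 − 46 = 244; audit gives 99 − 81 = 18. No deviation. ✓
  Unconnected: audit gives 99 − 185 = -86; no audit gives 290 − 46 = 244. Would deviate. ✗
Neither assignment is incentive-compatible.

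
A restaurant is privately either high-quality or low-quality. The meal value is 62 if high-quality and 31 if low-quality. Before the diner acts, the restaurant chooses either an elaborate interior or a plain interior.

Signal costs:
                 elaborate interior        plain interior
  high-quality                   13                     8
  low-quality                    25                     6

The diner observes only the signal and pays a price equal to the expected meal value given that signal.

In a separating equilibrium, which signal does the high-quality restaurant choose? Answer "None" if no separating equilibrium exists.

None

Try high-quality → elaborate interior, low-quality → plain interior:
  Under separation the diner infers type exactly: elaborate interior → high-quality (pays 62), plain interior → low-quality (pays 31).
  High-quality: elaborate interior gives 62 − 13 = 49; plain interior gives 31 − 8 = 23. No deviation. ✓
  Low-quality: plain interior gives 31 − 6 = 25; elaborate interior gives 62 − 25 = 37. Would deviate. ✗
Try high-quality → plain interior, low-quality → elaborate interior:
  Under separation the diner infers type exactly: plain interior → high-quality (pays 62), elaborate interior → low-quality (pays 31).
  High-quality: plain interior gives 62 − 8 = 54; elaborate interior gives 31 − 13 = 18. No deviation. ✓
  Low-quality: elaborate interior gives 31 − 25 = 6; plain interior gives 62 − 6 = 56. Would deviate. ✗
Neither assignment is incentive-compatible.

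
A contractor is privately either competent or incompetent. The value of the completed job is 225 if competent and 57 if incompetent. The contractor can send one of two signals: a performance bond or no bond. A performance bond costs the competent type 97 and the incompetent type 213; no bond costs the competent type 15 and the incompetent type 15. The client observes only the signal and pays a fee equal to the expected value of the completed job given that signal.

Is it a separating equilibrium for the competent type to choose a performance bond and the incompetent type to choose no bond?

If types separate, bond earns payment 225 and no bond earns 57.
Competent: bond gives 225 − 97 = 128; no bond gives 57 − 15 = 42. No deviation. ✓
Incompetent: no bond gives 57 − 15 = 42; bond gives 225 − 213 = 12. No deviation. ✓
Both incentive constraints hold.

Yes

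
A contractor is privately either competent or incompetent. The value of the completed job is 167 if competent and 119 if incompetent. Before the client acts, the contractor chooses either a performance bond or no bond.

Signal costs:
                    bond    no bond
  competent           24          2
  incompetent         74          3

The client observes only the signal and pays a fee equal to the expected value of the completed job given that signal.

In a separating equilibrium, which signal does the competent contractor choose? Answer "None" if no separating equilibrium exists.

bond

Try competent → bond, incompetent → no bond:
  If types separate, bond earns payment 167 and no bond earns 119.
  Competent: bond gives 167 − 24 = 143; no bond gives 119 − 2 = 117. No deviation. ✓
  Incompetent: no bond gives 119 − 3 = 116; bond gives 167 − 74 = 93. No deviation. ✓
Both hold — the competent type sends bond.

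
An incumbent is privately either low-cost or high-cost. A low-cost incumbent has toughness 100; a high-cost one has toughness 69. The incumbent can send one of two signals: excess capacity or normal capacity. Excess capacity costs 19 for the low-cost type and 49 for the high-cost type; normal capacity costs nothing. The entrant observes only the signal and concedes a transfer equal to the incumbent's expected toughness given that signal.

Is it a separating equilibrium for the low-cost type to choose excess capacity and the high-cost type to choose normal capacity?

Under separation the entrant infers type exactly: excess capacity → low-cost (pays 100), normal capacity → high-cost (pays 69).
Low-cost: excess capacity gives 100 − 19 = 81; normal capacity gives 69 − 0 = 69. No deviation. ✓
High-cost: normal capacity gives 69 − 0 = 69; excess capacity gives 100 − 49 = 51. No deviation. ✓
Neither type gains from mimicking the other.

Yes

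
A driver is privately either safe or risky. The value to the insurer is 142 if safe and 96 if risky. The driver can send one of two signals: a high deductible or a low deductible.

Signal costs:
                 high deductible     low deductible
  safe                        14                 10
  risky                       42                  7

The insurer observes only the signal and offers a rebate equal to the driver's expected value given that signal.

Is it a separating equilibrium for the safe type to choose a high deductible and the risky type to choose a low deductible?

Under separation the insurer infers type exactly: high deductible → safe (pays 142), low deductible → risky (pays 96).
Safe: high deductible gives 142 − 14 = 128; low deductible gives 96 − 10 = 86. No deviation. ✓
Risky: low deductible gives 96 − 7 = 89; high deductible gives 142 − 42 = 100. Would deviate. ✗

No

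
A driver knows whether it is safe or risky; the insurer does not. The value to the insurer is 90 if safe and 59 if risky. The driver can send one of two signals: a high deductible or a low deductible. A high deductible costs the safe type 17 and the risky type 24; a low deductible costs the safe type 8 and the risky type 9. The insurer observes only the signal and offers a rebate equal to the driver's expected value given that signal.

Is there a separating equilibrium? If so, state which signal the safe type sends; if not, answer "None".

Try safe → high deductible, risky → low deductible:
  If types separate, high deductible earns payment 90 and low deductible earns 59.
  Safe: high deductible gives 90 − 17 = 73; low deductible gives 59 − 8 = 51. No deviation. ✓
  Risky: low deductible gives 59 − 9 = 50; high deductible gives 90 − 24 = 66. Would deviate. ✗
Try safe → low deductible, risky → high deductible:
  If types separate, low deductible earns payment 90 and high deductible earns 59.
  Safe: low deductible gives 90 − 8 = 82; high deductible gives 59 − 17 = 42. No deviation. ✓
  Risky: high deductible gives 59 − 24 = 35; low deductible gives 90 − 9 = 81. Would deviate. ✗
Neither assignment is incentive-compatible.

None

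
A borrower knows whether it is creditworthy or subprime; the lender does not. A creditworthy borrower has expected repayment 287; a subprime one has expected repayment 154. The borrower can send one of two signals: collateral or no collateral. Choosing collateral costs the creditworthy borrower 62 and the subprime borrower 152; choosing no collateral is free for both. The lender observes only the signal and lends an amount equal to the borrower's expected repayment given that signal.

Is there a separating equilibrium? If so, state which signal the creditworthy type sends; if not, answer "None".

collateral

Try creditworthy → collateral, subprime → no collateral:
  If types separate, collateral earns payment 287 and no collateral earns 154.
  Creditworthy: collateral gives 287 − 62 = 225; no collateral gives 154 − 0 = 154. No deviation. ✓
  Subprime: no collateral gives 154 − 0 = 154; collateral gives 287 − 152 = 135. No deviation. ✓
Both hold — the creditworthy type sends collateral.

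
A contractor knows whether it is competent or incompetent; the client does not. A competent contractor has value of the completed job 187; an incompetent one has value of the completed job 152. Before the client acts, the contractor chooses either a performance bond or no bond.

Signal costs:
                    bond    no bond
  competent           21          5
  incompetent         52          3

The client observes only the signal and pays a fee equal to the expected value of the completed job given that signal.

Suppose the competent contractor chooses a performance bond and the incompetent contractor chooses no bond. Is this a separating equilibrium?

Yes

If types separate, bond earns payment 187 and no bond earns 152.
Competent: bond gives 187 − 21 = 166; no bond gives 152 − 5 = 147. No deviation. ✓
Incompetent: no bond gives 152 − 3 = 149; bond gives 187 − 52 = 135. No deviation. ✓
Neither type gains from mimicking the other.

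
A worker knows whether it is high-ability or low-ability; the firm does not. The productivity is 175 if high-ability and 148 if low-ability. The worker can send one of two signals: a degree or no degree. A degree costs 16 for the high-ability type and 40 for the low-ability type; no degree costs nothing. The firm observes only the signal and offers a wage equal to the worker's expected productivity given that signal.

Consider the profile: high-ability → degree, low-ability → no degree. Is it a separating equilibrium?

If types separate, degree earns payment 175 and no degree earns 148.
High-ability: degree gives 175 − 16 = 159; no degree gives 148 − 0 = 148. No deviation. ✓
Low-ability: no degree gives 148 − 0 = 148; degree gives 175 − 40 = 135. No deviation. ✓
Both incentive constraints hold.

Yes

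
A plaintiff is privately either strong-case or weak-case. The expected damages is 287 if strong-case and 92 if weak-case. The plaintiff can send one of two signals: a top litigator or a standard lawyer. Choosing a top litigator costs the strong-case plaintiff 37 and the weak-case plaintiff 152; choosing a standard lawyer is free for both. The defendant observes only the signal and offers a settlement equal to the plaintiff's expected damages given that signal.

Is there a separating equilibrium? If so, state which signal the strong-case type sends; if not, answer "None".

None

Try strong-case → top litigator, weak-case → standard lawyer:
  Under separation the defendant infers type exactly: top litigator → strong-case (pays 287), standard lawyer → weak-case (pays 92).
  Strong-case: top litigator gives 287 − 37 = 250; standard lawyer gives 92 − 0 = 92. No deviation. ✓
  Weak-case: standard lawyer gives 92 − 0 = 92; top litigator gives 287 − 152 = 135. Would deviate. ✗
Try strong-case → standard lawyer, weak-case → top litigator:
  Under separation the defendant infers type exactly: standard lawyer → strong-case (pays 287), top litigator → weak-case (pays 92).
  Strong-case: standard lawyer gives 287 − 0 = 287; top litigator gives 92 − 37 = 55. No deviation. ✓
  Weak-case: top litigator gives 92 − 152 = -60; standard lawyer gives 287 − 0 = 287. Would deviate. ✗
Neither assignment is incentive-compatible.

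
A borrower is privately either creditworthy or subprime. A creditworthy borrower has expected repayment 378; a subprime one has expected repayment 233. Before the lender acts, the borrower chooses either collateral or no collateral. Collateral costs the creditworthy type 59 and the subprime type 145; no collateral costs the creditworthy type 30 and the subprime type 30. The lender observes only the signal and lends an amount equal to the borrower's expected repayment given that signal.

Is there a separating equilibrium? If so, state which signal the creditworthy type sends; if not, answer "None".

Try creditworthy → collateral, subprime → no collateral:
  If types separate, collateral earns payment 378 and no collateral earns 233.
  Creditworthy: collateral gives 378 − 59 = 319; no collateral gives 233 − 30 = 203. No deviation. ✓
  Subprime: no collateral gives 233 − 30 = 203; collateral gives 378 − 145 = 233. Would deviate. ✗
Try creditworthy → no collateral, subprime → collateral:
  If types separate, no collateral earns payment 378 and collateral earns 233.
  Creditworthy: no collateral gives 378 − 30 = 348; collateral gives 233 − 59 = 174. No deviation. ✓
  Subprime: collateral gives 233 − 145 = 88; no collateral gives 378 − 30 = 348. Would deviate. ✗
Neither assignment is incentive-compatible.

None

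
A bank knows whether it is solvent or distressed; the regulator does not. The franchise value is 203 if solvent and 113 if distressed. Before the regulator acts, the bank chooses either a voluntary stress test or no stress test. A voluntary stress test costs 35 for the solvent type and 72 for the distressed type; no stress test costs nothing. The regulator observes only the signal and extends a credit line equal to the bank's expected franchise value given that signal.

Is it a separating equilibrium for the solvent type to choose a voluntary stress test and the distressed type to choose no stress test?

No

If types separate, stress test earns payment 203 and no stress test earns 113.
Solvent: stress test gives 203 − 35 = 168; no stress test gives 113 − 0 = 113. No deviation. ✓
Distressed: no stress test gives 113 − 0 = 113; stress test gives 203 − 72 = 131. Would deviate. ✗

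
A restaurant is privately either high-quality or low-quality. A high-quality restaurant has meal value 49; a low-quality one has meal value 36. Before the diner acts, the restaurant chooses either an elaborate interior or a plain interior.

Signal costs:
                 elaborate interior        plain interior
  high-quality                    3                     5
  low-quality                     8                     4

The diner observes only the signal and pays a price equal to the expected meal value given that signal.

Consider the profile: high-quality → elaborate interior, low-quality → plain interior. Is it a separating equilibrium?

Under separation the diner infers type exactly: elaborate interior → high-quality (pays 49), plain interior → low-quality (pays 36).
High-quality: elaborate interior gives 49 − 3 = 46; plain interior gives 36 − 5 = 31. No deviation. ✓
Low-quality: plain interior gives 36 − 4 = 32; elaborate interior gives 49 − 8 = 41. Would deviate. ✗

No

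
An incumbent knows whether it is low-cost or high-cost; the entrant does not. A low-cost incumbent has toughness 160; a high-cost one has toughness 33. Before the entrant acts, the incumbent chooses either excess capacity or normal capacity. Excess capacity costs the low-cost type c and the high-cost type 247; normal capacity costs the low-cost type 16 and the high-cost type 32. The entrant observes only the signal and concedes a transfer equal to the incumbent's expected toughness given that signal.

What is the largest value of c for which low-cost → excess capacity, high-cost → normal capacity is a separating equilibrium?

143

Under separation: excess capacity → low-cost (pays 160); normal capacity → high-cost (pays 33).
High-cost: 33 − 32 = 1 ≥ 160 − 247 = -87. Holds regardless of c. ✓
Low-cost: 160 − c ≥ 33 − 16, so c ≤ 160 − 17 = 143.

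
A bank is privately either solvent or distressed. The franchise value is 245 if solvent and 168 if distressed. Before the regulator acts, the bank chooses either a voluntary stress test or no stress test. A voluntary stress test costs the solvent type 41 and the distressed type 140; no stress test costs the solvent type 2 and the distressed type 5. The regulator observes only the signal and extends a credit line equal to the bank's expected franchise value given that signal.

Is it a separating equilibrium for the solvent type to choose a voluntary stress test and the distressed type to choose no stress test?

Yes

If types separate, stress test earns payment 245 and no stress test earns 168.
Solvent: stress test gives 245 − 41 = 204; no stress test gives 168 − 2 = 166. No deviation. ✓
Distressed: no stress test gives 168 − 5 = 163; stress test gives 245 − 140 = 105. No deviation. ✓
Neither type gains from mimicking the other.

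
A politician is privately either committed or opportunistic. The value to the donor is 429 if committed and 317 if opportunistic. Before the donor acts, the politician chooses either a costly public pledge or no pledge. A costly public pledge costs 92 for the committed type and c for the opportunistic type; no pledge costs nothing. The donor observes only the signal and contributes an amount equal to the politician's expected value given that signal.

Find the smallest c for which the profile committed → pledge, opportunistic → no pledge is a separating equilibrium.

112

Under separation: pledge → committed (pays 429); no pledge → opportunistic (pays 317).
Committed: 429 − 92 = 337 ≥ 317 − 0 = 317. Holds regardless of c. ✓
Opportunistic: 317 − 0 ≥ 429 − c, so c ≥ 429 − 317 = 112.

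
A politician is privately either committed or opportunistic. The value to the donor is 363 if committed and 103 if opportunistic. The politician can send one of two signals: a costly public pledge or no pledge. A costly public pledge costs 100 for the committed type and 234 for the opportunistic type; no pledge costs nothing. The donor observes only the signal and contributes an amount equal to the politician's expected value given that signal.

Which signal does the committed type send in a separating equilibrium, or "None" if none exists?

Try committed → pledge, opportunistic → no pledge:
  If types separate, pledge earns payment 363 and no pledge earns 103.
  Committed: pledge gives 363 − 100 = 263; no pledge gives 103 − 0 = 103. No deviation. ✓
  Opportunistic: no pledge gives 103 − 0 = 103; pledge gives 363 − 234 = 129. Would deviate. ✗
Try committed → no pledge, opportunistic → pledge:
  If types separate, no pledge earns payment 363 and pledge earns 103.
  Committed: no pledge gives 363 − 0 = 363; pledge gives 103 − 100 = 3. No deviation. ✓
  Opportunistic: pledge gives 103 − 234 = -131; no pledge gives 363 − 0 = 363. Would deviate. ✗
Neither assignment is incentive-compatible.

None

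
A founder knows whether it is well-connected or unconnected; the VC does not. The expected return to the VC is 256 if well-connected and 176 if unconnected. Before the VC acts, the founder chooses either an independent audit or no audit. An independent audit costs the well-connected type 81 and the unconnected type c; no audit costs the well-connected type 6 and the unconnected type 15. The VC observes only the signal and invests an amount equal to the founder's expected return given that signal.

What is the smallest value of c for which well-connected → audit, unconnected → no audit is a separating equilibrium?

Under separation: audit → well-connected (pays 256); no audit → unconnected (pays 176).
Well-connected: 256 − 81 = 175 ≥ 176 − 6 = 170. Holds regardless of c. ✓
Unconnected: 176 − 15 ≥ 256 − c, so c ≥ 256 − 161 = 95.

95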